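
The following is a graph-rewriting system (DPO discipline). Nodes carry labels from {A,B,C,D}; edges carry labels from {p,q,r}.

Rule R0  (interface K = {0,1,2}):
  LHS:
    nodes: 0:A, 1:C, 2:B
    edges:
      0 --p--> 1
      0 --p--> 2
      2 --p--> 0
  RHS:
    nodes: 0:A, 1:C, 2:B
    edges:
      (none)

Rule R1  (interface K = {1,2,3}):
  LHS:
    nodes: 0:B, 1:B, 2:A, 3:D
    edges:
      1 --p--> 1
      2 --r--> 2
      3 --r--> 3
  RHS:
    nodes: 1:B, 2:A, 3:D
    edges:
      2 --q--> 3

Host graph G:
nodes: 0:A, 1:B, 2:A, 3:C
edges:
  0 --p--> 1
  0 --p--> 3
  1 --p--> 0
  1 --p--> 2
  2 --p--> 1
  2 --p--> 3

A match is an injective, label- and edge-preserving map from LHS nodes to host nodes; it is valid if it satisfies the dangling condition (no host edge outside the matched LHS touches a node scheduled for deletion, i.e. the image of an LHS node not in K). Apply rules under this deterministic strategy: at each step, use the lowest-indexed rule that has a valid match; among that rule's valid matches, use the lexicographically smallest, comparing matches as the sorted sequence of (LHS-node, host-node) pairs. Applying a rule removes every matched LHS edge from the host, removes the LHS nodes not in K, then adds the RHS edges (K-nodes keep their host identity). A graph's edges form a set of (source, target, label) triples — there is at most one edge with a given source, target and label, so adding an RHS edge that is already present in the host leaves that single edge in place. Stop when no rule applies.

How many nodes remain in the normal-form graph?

Answer: 4

Derivation:
start.  V:4 E:6  edges: 0-p->1 0-p->3 1-p->0 1-p->2 2-p->1 2-p->3
1. fire R0 via {0↦0, 1↦3, 2↦1}  →  V:4 E:3  edges: 1-p->2 2-p->1 2-p->3
2. fire R0 via {0↦2, 1↦3, 2↦1}  →  V:4 E:0  edges: ∅
final graph: no rule applies after step 2
NF nodes: {0:A, 1:B, 2:A, 3:C}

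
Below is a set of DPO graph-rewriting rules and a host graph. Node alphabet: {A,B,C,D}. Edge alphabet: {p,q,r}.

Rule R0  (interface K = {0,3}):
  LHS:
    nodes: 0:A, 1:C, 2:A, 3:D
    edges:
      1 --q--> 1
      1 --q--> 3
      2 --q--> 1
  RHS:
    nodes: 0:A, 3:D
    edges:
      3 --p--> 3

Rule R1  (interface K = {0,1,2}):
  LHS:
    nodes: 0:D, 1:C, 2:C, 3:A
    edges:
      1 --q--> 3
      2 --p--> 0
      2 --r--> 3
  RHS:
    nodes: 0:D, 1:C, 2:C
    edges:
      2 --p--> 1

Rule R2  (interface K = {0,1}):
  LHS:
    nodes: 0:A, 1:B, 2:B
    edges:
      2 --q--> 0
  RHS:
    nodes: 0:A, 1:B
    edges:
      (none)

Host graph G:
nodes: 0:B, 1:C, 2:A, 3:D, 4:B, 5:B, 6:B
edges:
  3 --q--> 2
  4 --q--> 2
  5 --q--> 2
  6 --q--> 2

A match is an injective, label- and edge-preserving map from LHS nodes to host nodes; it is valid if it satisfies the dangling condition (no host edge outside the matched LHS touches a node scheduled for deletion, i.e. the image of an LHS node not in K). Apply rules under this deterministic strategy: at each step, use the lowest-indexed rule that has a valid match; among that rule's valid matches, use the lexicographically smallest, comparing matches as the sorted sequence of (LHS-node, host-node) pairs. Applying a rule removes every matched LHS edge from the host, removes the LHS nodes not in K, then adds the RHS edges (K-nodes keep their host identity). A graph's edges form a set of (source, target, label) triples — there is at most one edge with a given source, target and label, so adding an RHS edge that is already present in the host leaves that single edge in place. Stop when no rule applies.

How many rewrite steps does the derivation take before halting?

start.  V:7 E:4  edges: 3-q->2 4-q->2 5-q->2 6-q->2
1. fire R2 via {0↦2, 1↦0, 2↦4}  →  V:6 E:3  edges: 3-q->2 5-q->2 6-q->2
2. fire R2 via {0↦2, 1↦0, 2↦5}  →  V:5 E:2  edges: 3-q->2 6-q->2
3. fire R2 via {0↦2, 1↦0, 2↦6}  →  V:4 E:1  edges: 3-q->2
halt: no rule applies after step 3

Answer: 3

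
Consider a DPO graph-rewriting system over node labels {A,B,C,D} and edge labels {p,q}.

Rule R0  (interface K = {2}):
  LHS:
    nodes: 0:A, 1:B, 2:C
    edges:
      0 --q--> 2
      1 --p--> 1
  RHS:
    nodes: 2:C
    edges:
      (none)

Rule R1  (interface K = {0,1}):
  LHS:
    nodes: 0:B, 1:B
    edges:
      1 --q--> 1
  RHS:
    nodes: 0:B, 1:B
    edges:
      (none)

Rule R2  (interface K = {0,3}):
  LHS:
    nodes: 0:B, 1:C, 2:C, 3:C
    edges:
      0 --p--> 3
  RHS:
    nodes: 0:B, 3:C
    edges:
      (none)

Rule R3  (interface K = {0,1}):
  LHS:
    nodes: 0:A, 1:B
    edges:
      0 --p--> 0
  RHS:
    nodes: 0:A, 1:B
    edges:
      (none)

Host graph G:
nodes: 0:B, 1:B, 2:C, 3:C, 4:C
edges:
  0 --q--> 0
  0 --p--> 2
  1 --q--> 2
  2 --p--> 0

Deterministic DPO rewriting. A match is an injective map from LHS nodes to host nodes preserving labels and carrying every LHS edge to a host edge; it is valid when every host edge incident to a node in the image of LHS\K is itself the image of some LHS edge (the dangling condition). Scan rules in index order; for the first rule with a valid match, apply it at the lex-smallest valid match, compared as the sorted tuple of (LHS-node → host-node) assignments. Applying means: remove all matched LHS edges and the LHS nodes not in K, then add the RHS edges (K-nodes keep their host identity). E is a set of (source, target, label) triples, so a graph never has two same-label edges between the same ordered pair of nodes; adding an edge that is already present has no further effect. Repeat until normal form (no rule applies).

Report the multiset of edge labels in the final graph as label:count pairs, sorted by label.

Answer: p:1 q:1

Derivation:
initial: |V|=5 |E|=4  E = 0-q->0 0-p->2 1-q->2 2-p->0
step 1: apply R1 at {0↦1, 1↦0}  → |V|=5 |E|=3  E = 0-p->2 1-q->2 2-p->0
step 2: apply R2 at {0↦0, 1↦3, 2↦4, 3↦2}  → |V|=3 |E|=2  E = 1-q->2 2-p->0
normal form: no rule applies after step 2
NF edges: [(1, 2, 'q'), (2, 0, 'p')]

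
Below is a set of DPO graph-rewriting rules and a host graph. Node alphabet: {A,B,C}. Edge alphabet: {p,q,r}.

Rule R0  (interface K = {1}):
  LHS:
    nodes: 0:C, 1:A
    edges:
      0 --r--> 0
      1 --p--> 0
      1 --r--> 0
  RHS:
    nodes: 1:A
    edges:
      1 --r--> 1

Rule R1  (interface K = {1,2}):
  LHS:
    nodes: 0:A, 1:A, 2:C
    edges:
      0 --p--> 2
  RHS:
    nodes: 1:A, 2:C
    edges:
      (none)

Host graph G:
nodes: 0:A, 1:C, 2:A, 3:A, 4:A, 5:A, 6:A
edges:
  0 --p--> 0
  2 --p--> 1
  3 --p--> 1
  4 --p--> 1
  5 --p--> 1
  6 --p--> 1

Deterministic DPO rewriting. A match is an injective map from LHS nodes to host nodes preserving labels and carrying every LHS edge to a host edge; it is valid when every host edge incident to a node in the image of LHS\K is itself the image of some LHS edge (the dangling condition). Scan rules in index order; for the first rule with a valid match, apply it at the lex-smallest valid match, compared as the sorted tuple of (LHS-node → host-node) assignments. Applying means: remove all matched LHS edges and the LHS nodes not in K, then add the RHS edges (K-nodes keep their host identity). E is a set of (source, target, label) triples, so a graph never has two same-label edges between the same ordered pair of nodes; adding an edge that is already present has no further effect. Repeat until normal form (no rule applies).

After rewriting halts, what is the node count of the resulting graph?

Answer: 2

Steps:
initial: |V|=7 |E|=6  E = 0-p->0 2-p->1 3-p->1 4-p->1 5-p->1 6-p->1
step 1: apply R1 at {0↦2, 1↦0, 2↦1}  → |V|=6 |E|=5  E = 0-p->0 3-p->1 4-p->1 5-p->1 6-p->1
step 2: apply R1 at {0↦3, 1↦0, 2↦1}  → |V|=5 |E|=4  E = 0-p->0 4-p->1 5-p->1 6-p->1
step 3: apply R1 at {0↦4, 1↦0, 2↦1}  → |V|=4 |E|=3  E = 0-p->0 5-p->1 6-p->1
step 4: apply R1 at {0↦5, 1↦0, 2↦1}  → |V|=3 |E|=2  E = 0-p->0 6-p->1
step 5: apply R1 at {0↦6, 1↦0, 2↦1}  → |V|=2 |E|=1  E = 0-p->0
final graph: no rule applies after step 5
NF nodes: {0:A, 1:C}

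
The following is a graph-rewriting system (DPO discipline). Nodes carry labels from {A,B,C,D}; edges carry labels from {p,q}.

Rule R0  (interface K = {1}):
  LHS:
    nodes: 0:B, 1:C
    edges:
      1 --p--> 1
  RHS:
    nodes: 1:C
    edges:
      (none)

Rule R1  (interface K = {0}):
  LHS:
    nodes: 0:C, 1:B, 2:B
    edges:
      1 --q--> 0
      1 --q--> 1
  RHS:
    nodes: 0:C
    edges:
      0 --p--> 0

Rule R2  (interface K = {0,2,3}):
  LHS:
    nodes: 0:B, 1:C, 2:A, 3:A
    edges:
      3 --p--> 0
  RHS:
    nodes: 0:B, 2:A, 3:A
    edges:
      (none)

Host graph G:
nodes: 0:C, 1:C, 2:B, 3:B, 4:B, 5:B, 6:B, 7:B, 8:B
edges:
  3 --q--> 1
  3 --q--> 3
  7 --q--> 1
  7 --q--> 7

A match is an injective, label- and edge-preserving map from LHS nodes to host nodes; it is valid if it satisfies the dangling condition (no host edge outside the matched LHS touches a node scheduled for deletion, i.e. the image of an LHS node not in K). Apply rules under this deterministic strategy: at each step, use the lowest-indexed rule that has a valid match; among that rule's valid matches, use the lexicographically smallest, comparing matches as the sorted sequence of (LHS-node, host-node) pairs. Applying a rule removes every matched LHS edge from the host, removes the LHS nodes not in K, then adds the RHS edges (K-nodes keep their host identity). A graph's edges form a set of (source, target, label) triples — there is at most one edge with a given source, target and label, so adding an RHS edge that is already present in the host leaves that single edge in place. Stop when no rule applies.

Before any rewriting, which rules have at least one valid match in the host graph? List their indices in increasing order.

Answer: [R1]

Derivation:
R0: no valid match — LHS pattern not found
R1: 10 valid matches — {0↦1, 1↦3, 2↦2}, {0↦1, 1↦3, 2↦4}, {0↦1, 1↦3, 2↦5} (+7 more)
R2: no valid match — LHS pattern not found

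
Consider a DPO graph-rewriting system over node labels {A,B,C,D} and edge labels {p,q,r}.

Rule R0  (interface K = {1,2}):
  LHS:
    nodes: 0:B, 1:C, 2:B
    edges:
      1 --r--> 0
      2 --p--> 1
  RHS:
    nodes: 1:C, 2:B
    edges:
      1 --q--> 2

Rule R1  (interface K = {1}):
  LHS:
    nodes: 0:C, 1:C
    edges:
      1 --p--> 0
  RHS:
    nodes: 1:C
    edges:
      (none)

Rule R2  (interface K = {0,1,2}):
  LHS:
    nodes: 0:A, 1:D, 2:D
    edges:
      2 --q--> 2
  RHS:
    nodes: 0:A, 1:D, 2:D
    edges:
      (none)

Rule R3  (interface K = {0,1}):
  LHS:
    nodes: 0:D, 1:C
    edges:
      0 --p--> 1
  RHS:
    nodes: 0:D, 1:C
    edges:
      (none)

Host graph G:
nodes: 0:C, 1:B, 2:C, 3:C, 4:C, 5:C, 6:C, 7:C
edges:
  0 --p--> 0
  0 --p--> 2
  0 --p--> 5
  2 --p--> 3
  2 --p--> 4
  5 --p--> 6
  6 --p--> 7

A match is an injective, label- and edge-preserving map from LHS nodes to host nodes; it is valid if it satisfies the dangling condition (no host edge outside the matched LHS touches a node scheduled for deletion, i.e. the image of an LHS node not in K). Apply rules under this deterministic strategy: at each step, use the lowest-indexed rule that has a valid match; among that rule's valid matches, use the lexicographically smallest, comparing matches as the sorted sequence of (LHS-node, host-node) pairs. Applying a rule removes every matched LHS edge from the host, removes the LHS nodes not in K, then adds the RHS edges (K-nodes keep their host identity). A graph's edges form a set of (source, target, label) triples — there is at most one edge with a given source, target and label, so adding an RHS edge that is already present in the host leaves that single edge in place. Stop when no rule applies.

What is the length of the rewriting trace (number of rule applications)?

Answer: 6

Rewrite trace:
initial: |V|=8 |E|=7  E = 0-p->0 0-p->2 0-p->5 2-p->3 2-p->4 5-p->6 6-p->7
step 1: apply R1 at {0↦3, 1↦2}  → |V|=7 |E|=6  E = 0-p->0 0-p->2 0-p->5 2-p->4 5-p->6 6-p->7
step 2: apply R1 at {0↦4, 1↦2}  → |V|=6 |E|=5  E = 0-p->0 0-p->2 0-p->5 5-p->6 6-p->7
step 3: apply R1 at {0↦2, 1↦0}  → |V|=5 |E|=4  E = 0-p->0 0-p->5 5-p->6 6-p->7
step 4: apply R1 at {0↦7, 1↦6}  → |V|=4 |E|=3  E = 0-p->0 0-p->5 5-p->6
step 5: apply R1 at {0↦6, 1↦5}  → |V|=3 |E|=2  E = 0-p->0 0-p->5
step 6: apply R1 at {0↦5, 1↦0}  → |V|=2 |E|=1  E = 0-p->0
final graph: no rule applies after step 6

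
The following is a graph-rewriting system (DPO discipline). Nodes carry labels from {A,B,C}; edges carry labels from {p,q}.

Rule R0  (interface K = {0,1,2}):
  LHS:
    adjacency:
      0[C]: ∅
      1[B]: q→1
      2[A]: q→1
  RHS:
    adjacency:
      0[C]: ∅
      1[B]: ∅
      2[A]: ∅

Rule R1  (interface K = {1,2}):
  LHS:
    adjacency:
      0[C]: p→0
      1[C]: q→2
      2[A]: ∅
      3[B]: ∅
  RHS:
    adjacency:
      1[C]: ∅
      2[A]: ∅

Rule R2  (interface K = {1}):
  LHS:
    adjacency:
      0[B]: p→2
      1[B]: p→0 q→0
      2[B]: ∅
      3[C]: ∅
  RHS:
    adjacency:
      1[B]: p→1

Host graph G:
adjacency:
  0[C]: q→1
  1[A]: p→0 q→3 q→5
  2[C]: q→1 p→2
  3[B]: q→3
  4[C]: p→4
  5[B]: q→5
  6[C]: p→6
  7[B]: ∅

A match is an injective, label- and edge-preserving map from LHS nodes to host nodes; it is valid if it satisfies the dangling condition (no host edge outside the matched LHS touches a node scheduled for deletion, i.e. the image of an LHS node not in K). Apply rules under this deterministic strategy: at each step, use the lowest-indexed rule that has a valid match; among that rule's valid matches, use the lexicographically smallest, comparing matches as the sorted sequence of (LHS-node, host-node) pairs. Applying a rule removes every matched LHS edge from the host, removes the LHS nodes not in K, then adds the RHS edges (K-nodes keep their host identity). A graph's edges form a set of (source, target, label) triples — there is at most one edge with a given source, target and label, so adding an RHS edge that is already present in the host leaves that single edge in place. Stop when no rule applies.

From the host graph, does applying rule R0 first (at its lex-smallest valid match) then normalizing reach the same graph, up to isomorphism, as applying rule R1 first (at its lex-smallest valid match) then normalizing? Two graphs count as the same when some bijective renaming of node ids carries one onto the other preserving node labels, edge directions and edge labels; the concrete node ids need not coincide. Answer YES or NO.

Answer: YES

Rewrite trace:
branch R0-first: apply at {0↦0, 1↦3, 2↦1} → |E|=8, then 3 more step(s) → NF |V|=4 |E|=2 V={0:C, 1:A, 2:C, 7:B} E=1-p->0 2-p->2
branch R1-first: apply at {0↦4, 1↦0, 2↦1, 3↦7} → |E|=8, then 3 more step(s) → NF |V|=4 |E|=2 V={0:C, 1:A, 2:C, 5:B} E=1-p->0 2-p->2
graphs isomorphic (equal up to label-preserving node renaming)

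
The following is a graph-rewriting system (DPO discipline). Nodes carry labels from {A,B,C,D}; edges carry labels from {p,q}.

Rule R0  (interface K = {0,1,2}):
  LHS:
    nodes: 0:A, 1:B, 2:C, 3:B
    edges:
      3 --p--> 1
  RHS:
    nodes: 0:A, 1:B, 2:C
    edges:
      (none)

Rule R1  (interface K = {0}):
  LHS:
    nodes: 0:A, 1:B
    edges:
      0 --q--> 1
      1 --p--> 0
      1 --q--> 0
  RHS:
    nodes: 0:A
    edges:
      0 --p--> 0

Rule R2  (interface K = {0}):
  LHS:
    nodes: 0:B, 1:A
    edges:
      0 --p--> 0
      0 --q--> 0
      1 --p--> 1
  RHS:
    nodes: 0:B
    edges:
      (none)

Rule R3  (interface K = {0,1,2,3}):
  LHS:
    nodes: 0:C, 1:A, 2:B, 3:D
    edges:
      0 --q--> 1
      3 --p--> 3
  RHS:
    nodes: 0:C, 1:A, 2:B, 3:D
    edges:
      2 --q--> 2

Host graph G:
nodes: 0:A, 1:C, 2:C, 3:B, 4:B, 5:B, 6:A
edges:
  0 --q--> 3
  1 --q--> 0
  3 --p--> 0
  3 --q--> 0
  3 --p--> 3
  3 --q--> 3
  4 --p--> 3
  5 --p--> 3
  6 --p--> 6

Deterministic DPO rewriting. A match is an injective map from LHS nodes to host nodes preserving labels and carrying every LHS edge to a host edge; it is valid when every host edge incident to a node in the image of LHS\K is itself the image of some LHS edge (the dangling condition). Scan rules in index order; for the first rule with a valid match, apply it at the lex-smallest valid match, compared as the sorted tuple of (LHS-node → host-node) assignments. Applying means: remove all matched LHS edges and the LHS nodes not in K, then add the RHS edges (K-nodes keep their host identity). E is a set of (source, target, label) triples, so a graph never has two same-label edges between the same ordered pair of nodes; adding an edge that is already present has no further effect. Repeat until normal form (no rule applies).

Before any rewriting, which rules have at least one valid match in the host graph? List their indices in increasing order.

Answer: [R0,R2]

Derivation:
R0: 8 valid matches — {0↦0, 1↦3, 2↦1, 3↦4}, {0↦0, 1↦3, 2↦1, 3↦5}, {0↦0, 1↦3, 2↦2, 3↦4} (+5 more)
R1: no valid match — 1 raw match, all fail dangling condition
R2: 1 valid match — {0↦3, 1↦6}
R3: no valid match — LHS pattern not found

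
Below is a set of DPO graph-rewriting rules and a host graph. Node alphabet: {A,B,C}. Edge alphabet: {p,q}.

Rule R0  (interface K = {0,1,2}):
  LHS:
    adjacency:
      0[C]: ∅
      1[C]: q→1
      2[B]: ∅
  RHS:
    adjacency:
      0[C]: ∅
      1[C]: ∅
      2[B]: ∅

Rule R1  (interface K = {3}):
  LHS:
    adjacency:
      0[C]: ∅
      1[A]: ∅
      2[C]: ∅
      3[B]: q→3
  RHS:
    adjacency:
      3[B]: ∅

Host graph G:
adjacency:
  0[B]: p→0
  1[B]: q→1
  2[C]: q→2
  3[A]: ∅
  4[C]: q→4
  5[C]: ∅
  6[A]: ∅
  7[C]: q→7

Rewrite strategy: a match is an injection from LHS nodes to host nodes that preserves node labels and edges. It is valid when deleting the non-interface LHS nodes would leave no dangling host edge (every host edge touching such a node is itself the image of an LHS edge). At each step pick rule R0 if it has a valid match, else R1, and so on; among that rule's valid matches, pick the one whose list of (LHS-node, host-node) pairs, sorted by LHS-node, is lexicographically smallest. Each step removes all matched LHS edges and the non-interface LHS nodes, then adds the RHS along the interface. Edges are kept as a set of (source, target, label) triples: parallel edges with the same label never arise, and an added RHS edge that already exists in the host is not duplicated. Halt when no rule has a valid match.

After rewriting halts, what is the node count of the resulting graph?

start.  V:8 E:5  edges: 0-p->0 1-q->1 2-q->2 4-q->4 7-q->7
1. fire R0 via {0↦2, 1↦4, 2↦0}  →  V:8 E:4  edges: 0-p->0 1-q->1 2-q->2 7-q->7
2. fire R0 via {0↦2, 1↦7, 2↦0}  →  V:8 E:3  edges: 0-p->0 1-q->1 2-q->2
3. fire R0 via {0↦4, 1↦2, 2↦0}  →  V:8 E:2  edges: 0-p->0 1-q->1
4. fire R1 via {0↦2, 1↦3, 2↦4, 3↦1}  →  V:5 E:1  edges: 0-p->0
halt: no rule applies after step 4
NF nodes: {0:B, 1:B, 5:C, 6:A, 7:C}

Answer: 5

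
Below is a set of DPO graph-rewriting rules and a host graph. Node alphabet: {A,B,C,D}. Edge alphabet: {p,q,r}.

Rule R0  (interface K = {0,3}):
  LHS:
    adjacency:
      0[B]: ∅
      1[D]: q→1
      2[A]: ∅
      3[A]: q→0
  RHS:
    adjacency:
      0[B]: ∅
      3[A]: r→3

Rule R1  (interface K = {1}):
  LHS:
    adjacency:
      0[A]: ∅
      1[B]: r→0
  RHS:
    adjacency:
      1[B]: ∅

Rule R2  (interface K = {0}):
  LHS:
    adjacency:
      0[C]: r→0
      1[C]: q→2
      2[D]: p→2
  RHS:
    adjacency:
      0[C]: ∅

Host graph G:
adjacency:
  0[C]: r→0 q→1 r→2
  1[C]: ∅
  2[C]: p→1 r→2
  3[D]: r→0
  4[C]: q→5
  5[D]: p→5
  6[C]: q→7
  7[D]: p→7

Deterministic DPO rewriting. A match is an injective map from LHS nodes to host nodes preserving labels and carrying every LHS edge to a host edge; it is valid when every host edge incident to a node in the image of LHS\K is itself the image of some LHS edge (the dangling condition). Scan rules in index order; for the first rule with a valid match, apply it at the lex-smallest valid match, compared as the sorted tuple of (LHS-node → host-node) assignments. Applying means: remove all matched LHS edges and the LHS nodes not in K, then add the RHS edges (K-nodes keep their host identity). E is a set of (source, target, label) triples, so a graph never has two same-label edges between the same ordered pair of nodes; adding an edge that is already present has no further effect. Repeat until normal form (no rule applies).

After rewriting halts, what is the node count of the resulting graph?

[0] host  ⇒  8 nodes, 10 edges  {0-r->0 0-q->1 0-r->2 2-p->1 2-r->2 3-r->0 4-q->5 5-p->5 6-q->7 7-p->7}
[1] R2 @ {0↦0, 1↦4, 2↦5}  ⇒  6 nodes, 7 edges  {0-q->1 0-r->2 2-p->1 2-r->2 3-r->0 6-q->7 7-p->7}
[2] R2 @ {0↦2, 1↦6, 2↦7}  ⇒  4 nodes, 4 edges  {0-q->1 0-r->2 2-p->1 3-r->0}
normal form: no rule applies after step 2
NF nodes: {0:C, 1:C, 2:C, 3:D}

Answer: 4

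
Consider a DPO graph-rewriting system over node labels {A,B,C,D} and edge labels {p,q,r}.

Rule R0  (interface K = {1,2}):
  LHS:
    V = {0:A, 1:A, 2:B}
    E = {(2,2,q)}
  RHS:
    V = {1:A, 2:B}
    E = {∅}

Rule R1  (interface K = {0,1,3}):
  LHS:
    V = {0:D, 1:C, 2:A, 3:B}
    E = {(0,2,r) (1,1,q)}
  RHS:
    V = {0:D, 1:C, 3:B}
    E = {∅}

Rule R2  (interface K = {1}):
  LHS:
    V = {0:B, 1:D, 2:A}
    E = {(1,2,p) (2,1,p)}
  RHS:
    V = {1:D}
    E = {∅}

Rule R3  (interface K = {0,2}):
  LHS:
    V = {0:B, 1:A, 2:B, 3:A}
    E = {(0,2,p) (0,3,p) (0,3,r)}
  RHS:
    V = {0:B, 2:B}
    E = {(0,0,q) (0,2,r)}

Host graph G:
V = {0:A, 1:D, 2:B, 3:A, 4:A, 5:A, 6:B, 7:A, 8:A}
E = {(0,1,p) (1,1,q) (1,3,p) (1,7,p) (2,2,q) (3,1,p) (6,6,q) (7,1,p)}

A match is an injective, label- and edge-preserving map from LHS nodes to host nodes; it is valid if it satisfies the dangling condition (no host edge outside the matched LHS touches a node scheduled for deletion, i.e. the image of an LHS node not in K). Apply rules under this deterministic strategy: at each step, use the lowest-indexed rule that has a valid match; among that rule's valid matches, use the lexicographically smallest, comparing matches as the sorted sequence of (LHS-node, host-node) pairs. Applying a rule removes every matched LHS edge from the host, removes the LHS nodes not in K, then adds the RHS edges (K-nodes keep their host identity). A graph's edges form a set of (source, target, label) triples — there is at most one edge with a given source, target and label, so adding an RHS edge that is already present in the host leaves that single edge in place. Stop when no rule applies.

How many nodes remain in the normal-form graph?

initial: |V|=9 |E|=8  E = 0-p->1 1-q->1 1-p->3 1-p->7 2-q->2 3-p->1 6-q->6 7-p->1
step 1: apply R0 at {0↦4, 1↦0, 2↦2}  → |V|=8 |E|=7  E = 0-p->1 1-q->1 1-p->3 1-p->7 3-p->1 6-q->6 7-p->1
step 2: apply R0 at {0↦5, 1↦0, 2↦6}  → |V|=7 |E|=6  E = 0-p->1 1-q->1 1-p->3 1-p->7 3-p->1 7-p->1
step 3: apply R2 at {0↦2, 1↦1, 2↦3}  → |V|=5 |E|=4  E = 0-p->1 1-q->1 1-p->7 7-p->1
step 4: apply R2 at {0↦6, 1↦1, 2↦7}  → |V|=3 |E|=2  E = 0-p->1 1-q->1
normal form: no rule applies after step 4
NF nodes: {0:A, 1:D, 8:A}

Answer: 3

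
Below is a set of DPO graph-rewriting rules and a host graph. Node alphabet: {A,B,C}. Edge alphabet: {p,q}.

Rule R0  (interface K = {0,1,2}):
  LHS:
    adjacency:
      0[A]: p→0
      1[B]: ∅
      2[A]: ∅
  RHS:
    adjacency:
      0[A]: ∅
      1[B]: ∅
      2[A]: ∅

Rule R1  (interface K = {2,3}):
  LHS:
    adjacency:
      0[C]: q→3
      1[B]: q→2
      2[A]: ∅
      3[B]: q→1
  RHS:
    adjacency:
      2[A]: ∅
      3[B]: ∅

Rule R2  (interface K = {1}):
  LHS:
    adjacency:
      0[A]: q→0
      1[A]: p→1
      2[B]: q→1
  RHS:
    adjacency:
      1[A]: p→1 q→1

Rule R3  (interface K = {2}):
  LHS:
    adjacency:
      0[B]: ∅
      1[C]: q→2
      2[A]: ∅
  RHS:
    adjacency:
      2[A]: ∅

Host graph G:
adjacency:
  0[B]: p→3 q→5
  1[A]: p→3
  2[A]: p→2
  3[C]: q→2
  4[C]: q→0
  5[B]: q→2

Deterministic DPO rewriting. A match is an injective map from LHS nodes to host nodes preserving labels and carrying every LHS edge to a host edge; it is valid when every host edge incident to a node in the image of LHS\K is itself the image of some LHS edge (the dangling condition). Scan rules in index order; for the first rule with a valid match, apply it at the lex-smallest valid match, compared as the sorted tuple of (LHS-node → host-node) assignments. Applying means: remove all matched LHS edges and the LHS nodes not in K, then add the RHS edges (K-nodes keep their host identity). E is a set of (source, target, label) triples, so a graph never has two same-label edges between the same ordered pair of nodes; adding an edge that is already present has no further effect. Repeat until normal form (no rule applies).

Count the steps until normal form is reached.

Answer: 2

Rewrite trace:
start.  V:6 E:7  edges: 0-p->3 0-q->5 1-p->3 2-p->2 3-q->2 4-q->0 5-q->2
1. fire R0 via {0↦2, 1↦0, 2↦1}  →  V:6 E:6  edges: 0-p->3 0-q->5 1-p->3 3-q->2 4-q->0 5-q->2
2. fire R1 via {0↦4, 1↦5, 2↦2, 3↦0}  →  V:4 E:3  edges: 0-p->3 1-p->3 3-q->2
halt: no rule applies after step 2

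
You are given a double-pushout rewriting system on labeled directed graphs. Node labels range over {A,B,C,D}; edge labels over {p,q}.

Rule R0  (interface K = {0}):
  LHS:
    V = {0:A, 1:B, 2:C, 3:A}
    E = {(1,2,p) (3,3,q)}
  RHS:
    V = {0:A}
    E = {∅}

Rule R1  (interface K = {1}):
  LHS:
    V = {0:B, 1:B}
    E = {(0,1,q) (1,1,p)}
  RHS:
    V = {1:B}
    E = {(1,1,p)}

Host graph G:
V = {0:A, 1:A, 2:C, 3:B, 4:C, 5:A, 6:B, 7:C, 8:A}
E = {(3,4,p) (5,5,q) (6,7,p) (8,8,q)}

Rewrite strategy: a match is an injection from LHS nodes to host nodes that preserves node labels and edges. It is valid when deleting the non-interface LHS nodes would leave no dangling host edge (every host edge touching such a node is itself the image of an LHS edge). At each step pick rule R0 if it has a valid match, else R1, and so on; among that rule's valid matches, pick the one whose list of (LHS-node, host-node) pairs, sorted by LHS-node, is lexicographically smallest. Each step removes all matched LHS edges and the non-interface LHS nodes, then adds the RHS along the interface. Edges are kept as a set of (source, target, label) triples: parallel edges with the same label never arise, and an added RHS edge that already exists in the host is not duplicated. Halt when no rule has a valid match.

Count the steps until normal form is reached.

Answer: 2

Derivation:
start.  V:9 E:4  edges: 3-p->4 5-q->5 6-p->7 8-q->8
1. fire R0 via {0↦0, 1↦3, 2↦4, 3↦5}  →  V:6 E:2  edges: 6-p->7 8-q->8
2. fire R0 via {0↦0, 1↦6, 2↦7, 3↦8}  →  V:3 E:0  edges: ∅
halt: no rule applies after step 2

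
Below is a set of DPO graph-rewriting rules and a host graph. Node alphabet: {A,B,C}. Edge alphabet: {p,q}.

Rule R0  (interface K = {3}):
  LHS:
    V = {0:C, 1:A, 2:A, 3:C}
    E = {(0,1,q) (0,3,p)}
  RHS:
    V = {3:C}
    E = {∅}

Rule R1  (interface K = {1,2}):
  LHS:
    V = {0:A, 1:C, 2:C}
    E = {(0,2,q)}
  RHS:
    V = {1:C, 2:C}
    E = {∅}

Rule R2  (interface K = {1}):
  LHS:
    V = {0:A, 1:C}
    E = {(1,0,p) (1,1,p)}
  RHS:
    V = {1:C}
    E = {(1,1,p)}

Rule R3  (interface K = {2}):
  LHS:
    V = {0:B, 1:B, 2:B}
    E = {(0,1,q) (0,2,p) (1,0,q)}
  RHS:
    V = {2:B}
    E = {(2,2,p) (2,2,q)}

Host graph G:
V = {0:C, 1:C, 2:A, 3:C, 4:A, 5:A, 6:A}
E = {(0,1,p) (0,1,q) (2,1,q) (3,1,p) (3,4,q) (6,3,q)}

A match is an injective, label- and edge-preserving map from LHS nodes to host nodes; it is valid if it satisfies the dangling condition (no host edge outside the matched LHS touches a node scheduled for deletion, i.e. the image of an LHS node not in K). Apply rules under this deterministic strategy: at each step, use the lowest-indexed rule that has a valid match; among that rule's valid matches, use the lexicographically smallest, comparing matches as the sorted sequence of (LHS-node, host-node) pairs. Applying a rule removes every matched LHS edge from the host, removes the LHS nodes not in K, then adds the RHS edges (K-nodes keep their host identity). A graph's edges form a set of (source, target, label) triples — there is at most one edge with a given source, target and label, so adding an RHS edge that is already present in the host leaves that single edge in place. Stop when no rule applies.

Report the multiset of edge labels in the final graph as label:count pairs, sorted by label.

initial: |V|=7 |E|=6  E = 0-p->1 0-q->1 2-q->1 3-p->1 3-q->4 6-q->3
step 1: apply R1 at {0↦2, 1↦0, 2↦1}  → |V|=6 |E|=5  E = 0-p->1 0-q->1 3-p->1 3-q->4 6-q->3
step 2: apply R1 at {0↦6, 1↦0, 2↦3}  → |V|=5 |E|=4  E = 0-p->1 0-q->1 3-p->1 3-q->4
step 3: apply R0 at {0↦3, 1↦4, 2↦5, 3↦1}  → |V|=2 |E|=2  E = 0-p->1 0-q->1
normal form: no rule applies after step 3
NF edges: [(0, 1, 'p'), (0, 1, 'q')]

Answer: p:1 q:1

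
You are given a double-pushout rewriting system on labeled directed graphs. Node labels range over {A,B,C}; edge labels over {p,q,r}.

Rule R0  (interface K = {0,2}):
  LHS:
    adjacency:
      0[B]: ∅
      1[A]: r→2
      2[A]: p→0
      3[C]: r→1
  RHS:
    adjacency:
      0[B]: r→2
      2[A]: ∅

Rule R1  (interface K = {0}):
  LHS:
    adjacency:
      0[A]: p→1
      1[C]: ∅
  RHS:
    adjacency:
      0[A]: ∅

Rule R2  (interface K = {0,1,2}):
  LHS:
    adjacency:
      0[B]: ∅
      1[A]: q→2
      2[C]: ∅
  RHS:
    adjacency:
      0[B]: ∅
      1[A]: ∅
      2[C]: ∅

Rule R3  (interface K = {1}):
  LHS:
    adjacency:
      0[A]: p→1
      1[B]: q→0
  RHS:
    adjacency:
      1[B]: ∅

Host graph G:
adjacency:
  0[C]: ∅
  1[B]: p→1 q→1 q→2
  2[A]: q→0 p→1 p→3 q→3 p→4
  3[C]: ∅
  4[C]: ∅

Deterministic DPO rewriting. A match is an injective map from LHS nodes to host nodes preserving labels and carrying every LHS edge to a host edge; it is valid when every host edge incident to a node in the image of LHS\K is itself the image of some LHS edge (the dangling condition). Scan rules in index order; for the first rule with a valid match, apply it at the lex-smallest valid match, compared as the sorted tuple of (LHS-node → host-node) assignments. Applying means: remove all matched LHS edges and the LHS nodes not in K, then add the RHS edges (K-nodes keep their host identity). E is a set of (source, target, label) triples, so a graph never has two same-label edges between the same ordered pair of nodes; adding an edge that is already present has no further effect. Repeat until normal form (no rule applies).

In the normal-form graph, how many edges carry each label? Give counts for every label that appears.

Answer: p:1 q:1

Rewrite trace:
start.  V:5 E:8  edges: 1-p->1 1-q->1 1-q->2 2-q->0 2-p->1 2-p->3 2-q->3 2-p->4
1. fire R1 via {0↦2, 1↦4}  →  V:4 E:7  edges: 1-p->1 1-q->1 1-q->2 2-q->0 2-p->1 2-p->3 2-q->3
2. fire R2 via {0↦1, 1↦2, 2↦0}  →  V:4 E:6  edges: 1-p->1 1-q->1 1-q->2 2-p->1 2-p->3 2-q->3
3. fire R2 via {0↦1, 1↦2, 2↦3}  →  V:4 E:5  edges: 1-p->1 1-q->1 1-q->2 2-p->1 2-p->3
4. fire R1 via {0↦2, 1↦3}  →  V:3 E:4  edges: 1-p->1 1-q->1 1-q->2 2-p->1
5. fire R3 via {0↦2, 1↦1}  →  V:2 E:2  edges: 1-p->1 1-q->1
halt: no rule applies after step 5
NF edges: [(1, 1, 'p'), (1, 1, 'q')]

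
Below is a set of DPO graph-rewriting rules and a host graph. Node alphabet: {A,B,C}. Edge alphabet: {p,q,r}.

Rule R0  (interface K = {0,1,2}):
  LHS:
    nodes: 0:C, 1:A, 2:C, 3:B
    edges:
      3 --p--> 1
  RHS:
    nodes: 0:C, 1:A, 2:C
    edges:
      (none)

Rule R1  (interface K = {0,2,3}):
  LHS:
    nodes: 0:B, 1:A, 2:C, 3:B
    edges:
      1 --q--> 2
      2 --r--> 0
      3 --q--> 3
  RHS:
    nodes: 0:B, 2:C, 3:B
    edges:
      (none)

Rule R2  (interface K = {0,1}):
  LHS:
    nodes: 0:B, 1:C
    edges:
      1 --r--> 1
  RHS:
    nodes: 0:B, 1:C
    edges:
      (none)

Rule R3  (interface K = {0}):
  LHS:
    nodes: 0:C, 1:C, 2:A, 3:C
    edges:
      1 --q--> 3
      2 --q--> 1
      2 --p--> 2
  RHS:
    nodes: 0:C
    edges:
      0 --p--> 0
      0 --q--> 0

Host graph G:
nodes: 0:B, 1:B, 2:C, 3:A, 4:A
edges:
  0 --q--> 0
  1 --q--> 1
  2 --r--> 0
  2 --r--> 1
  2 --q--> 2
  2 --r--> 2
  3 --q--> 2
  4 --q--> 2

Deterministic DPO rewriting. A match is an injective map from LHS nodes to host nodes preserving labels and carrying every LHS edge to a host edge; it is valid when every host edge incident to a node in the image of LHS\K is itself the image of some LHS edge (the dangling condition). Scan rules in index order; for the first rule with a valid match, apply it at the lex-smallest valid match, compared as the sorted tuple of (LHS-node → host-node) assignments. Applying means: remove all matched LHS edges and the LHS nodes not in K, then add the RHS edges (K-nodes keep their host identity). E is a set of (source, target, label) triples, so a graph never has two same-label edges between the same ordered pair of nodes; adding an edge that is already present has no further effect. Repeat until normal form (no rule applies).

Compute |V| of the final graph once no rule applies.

Answer: 3

Steps:
initial: |V|=5 |E|=8  E = 0-q->0 1-q->1 2-r->0 2-r->1 2-q->2 2-r->2 3-q->2 4-q->2
step 1: apply R1 at {0↦0, 1↦3, 2↦2, 3↦1}  → |V|=4 |E|=5  E = 0-q->0 2-r->1 2-q->2 2-r->2 4-q->2
step 2: apply R1 at {0↦1, 1↦4, 2↦2, 3↦0}  → |V|=3 |E|=2  E = 2-q->2 2-r->2
step 3: apply R2 at {0↦0, 1↦2}  → |V|=3 |E|=1  E = 2-q->2
halt: no rule applies after step 3
NF nodes: {0:B, 1:B, 2:C}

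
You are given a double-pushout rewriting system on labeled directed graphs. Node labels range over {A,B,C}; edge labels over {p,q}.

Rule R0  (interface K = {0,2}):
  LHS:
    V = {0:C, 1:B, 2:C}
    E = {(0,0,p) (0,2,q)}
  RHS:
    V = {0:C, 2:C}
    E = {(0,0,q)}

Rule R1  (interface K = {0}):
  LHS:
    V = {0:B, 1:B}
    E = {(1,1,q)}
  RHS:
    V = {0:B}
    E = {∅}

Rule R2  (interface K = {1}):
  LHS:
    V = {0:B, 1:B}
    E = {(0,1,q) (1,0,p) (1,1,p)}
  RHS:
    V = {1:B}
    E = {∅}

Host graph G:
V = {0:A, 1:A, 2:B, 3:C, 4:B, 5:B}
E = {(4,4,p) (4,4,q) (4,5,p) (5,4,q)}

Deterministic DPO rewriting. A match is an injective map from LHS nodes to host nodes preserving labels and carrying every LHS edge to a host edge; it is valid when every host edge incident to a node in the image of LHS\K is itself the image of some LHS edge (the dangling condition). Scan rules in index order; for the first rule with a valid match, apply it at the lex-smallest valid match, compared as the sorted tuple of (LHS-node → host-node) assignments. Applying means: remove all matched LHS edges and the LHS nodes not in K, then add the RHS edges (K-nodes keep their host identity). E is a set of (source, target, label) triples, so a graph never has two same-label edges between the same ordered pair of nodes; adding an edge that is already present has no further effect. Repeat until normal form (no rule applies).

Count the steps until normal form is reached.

[0] host  ⇒  6 nodes, 4 edges  {4-p->4 4-q->4 4-p->5 5-q->4}
[1] R2 @ {0↦5, 1↦4}  ⇒  5 nodes, 1 edges  {4-q->4}
[2] R1 @ {0↦2, 1↦4}  ⇒  4 nodes, 0 edges  {∅}
normal form: no rule applies after step 2

Answer: 2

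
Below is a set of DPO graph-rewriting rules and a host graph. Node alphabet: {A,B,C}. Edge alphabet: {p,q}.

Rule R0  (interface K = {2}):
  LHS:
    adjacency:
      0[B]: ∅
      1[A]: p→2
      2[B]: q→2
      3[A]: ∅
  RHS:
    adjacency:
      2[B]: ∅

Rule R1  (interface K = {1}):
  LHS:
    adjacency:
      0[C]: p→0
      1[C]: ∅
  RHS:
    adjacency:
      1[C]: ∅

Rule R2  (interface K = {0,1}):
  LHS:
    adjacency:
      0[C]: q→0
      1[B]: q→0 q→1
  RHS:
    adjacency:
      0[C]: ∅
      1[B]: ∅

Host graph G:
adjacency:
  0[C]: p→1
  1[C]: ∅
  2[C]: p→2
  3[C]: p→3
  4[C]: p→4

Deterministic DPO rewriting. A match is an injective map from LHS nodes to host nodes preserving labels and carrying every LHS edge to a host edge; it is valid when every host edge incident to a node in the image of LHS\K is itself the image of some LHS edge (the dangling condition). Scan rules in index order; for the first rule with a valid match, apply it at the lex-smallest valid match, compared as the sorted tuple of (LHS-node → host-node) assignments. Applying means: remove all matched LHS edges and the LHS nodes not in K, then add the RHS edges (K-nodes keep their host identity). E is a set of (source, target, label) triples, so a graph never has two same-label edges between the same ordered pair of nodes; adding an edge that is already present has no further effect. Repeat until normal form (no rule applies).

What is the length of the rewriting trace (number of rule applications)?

Answer: 3

Derivation:
start.  V:5 E:4  edges: 0-p->1 2-p->2 3-p->3 4-p->4
1. fire R1 via {0↦2, 1↦0}  →  V:4 E:3  edges: 0-p->1 3-p->3 4-p->4
2. fire R1 via {0↦3, 1↦0}  →  V:3 E:2  edges: 0-p->1 4-p->4
3. fire R1 via {0↦4, 1↦0}  →  V:2 E:1  edges: 0-p->1
halt: no rule applies after step 3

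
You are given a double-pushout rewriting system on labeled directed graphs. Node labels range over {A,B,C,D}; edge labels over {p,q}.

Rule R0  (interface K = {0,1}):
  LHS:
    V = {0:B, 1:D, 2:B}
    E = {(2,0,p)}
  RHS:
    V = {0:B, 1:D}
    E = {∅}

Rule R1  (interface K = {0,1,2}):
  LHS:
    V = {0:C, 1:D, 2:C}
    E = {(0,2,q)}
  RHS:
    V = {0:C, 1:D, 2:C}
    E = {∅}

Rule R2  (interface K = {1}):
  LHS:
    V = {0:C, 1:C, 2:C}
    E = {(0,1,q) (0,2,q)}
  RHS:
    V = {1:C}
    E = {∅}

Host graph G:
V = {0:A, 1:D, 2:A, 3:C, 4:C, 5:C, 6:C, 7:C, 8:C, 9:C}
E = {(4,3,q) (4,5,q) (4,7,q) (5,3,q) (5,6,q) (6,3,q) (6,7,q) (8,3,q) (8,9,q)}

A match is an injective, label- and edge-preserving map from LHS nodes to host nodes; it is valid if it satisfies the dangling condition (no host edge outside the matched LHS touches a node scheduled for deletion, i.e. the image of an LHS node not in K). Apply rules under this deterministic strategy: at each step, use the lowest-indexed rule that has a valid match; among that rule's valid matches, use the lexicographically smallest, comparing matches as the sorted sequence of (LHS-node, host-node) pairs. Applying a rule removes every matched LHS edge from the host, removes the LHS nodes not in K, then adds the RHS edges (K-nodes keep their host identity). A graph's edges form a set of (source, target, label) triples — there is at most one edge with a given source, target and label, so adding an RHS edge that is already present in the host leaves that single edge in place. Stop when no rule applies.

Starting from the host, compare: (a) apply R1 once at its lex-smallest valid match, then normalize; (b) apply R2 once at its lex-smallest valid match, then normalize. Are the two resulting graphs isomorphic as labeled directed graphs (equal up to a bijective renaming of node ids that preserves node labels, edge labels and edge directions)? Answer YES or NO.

branch R1-first: apply at {0↦4, 1↦1, 2↦3} → |E|=8, then 8 more step(s) → NF |V|=10 |E|=0 V={0:A, 1:D, 2:A, 3:C, 4:C, 5:C, 6:C, 7:C, 8:C, 9:C} E=∅
branch R2-first: apply at {0↦8, 1↦3, 2↦9} → |E|=7, then 7 more step(s) → NF |V|=8 |E|=0 V={0:A, 1:D, 2:A, 3:C, 4:C, 5:C, 6:C, 7:C} E=∅
graphs not isomorphic

Answer: NO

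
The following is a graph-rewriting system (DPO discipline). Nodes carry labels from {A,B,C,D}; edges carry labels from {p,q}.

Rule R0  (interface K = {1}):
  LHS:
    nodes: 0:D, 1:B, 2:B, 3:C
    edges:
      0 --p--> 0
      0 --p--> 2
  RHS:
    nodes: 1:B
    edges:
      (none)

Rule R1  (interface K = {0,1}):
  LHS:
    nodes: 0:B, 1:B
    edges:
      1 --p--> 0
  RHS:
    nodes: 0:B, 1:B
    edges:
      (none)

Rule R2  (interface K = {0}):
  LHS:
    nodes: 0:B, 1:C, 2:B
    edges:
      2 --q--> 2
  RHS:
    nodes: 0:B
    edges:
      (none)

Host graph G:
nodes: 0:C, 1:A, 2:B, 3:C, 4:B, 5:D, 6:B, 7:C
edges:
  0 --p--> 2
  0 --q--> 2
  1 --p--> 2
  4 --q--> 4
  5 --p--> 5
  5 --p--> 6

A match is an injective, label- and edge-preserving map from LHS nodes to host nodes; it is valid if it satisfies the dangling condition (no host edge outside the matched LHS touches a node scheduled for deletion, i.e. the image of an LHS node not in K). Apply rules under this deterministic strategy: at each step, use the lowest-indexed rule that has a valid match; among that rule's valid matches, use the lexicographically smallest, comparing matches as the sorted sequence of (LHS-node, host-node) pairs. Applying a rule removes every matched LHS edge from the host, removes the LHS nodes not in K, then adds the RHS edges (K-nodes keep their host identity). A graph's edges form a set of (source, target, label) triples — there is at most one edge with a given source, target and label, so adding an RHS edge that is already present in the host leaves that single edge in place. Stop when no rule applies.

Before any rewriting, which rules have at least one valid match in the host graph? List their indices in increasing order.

Answer: [R0,R2]

Derivation:
R0: 4 valid matches — {0↦5, 1↦2, 2↦6, 3↦3}, {0↦5, 1↦2, 2↦6, 3↦7}, {0↦5, 1↦4, 2↦6, 3↦3} (+1 more)
R1: no valid match — LHS pattern not found
R2: 4 valid matches — {0↦2, 1↦3, 2↦4}, {0↦2, 1↦7, 2↦4}, {0↦6, 1↦3, 2↦4} (+1 more)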